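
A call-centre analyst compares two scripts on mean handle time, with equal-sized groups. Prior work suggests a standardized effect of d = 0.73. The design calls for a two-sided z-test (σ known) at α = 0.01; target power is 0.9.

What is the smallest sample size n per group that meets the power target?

n = 56 per group

Set Φ(δ − 2.576) = 0.9; then δ − 2.576 = Φ⁻¹(0.9) = 1.282, giving δ = 3.857.
(The Φ(−δ − z_{α/2}) term is vanishingly small for δ > 0 and is dropped in the standard sample-size formula.)
δ = d·√(n/2) ⇒ n = 2(δ/d)² = 2 × (3.857 / 0.73)² = 55.84.
Round up to the next whole unit.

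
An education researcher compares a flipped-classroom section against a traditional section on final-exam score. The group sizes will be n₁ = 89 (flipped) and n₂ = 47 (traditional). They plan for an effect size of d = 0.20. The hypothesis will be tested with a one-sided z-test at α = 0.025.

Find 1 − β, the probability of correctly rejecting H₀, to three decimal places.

Noncentrality parameter: δ = d / √(1/n₁ + 1/n₂) = 0.20 / √(1/89 + 1/47) = 1.1092
Critical value for a one-sided test at α = 0.025: z_α = 1.960.
Power = P(Z > 1.960 − δ) = Φ(-0.851) = 0.1974.

Power ≈ 0.197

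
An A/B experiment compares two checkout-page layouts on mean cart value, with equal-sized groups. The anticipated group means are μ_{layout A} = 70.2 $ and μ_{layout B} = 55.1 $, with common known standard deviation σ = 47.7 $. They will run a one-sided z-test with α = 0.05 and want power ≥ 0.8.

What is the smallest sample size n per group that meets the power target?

Standardized effect: d = |μ_{layout A} − μ_{layout B}| / σ = |70.2 − 55.1| / 47.7 = 0.3166
For power 0.8 need Φ(δ − z_{0.05}) = 0.8, so δ = z_{0.05} + z_{0.20} = 1.645 + 0.842 = 2.486.
δ = d·√(n/2) ⇒ n = 2(δ/d)² = 2 × (2.486 / 0.3166)² = 123.39.
Rounding up, n = 124 per group.

n = 124 per group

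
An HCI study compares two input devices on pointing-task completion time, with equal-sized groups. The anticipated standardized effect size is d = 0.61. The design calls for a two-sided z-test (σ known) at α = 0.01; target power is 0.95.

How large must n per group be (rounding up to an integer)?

For power 0.95 need Φ(δ − z_{0.005}) = 0.95, so δ = z_{0.005} + z_{0.05} = 2.576 + 1.645 = 4.221.
(Ignoring the negligible lower-tail rejection probability gives the usual closed-form inversion.)
δ = d·√(n/2) ⇒ n = 2(δ/d)² = 2 × (4.221 / 0.61)² = 95.75.
Rounding up, n = 96 per group.

n = 96 per group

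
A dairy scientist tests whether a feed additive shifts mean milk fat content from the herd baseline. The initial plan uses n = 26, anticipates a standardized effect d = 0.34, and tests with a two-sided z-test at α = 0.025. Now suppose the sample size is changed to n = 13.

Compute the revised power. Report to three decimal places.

With n = 13: δ = d·√n = 0.34 × √13 = 1.2259. Critical value z_{0.0125} = 2.241.
Revised power = Φ(δ − 2.241) + Φ(−δ − 2.241) = Φ(-1.016) + Φ(-3.467) = 0.1549 + 0.0003 = 0.1552.

Power ≈ 0.155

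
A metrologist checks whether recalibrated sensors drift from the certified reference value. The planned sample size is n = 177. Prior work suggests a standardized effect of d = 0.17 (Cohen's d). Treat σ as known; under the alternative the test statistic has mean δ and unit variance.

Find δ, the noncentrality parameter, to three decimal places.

δ ≈ 2.262

The noncentrality parameter scales effect size by the design's sample-size factor: δ = d·√n = 0.17 × √177 = 2.2617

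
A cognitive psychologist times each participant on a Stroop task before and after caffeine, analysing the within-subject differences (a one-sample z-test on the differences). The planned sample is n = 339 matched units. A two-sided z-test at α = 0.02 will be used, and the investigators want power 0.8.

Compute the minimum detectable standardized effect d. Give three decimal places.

Need Φ(δ − 2.326) = 0.8, so δ = 2.326 + 0.842 = 3.168.
(The second rejection-region term Φ(−δ − z_{α/2}) is negligible and dropped.)
δ = d·√n ⇒ d = δ/√n = 3.168/√339 = 0.1721.

d ≈ 0.172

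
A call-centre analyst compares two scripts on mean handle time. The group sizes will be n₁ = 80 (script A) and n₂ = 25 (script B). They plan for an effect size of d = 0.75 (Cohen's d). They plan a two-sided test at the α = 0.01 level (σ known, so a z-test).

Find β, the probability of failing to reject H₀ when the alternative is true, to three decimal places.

β ≈ 0.243

Noncentrality parameter: δ = d / √(1/n₁ + 1/n₂) = 0.75 / √(1/80 + 1/25) = 3.2733
Two-sided α = 0.01 → critical value z_{0.005} = 2.576.
Power = Φ(δ − 2.576) + Φ(−δ − 2.576) = Φ(0.697) + Φ(-5.849) = 0.7572 + 0.0000 = 0.7572.
Type II error: β = 1 − power = 1 − 0.7572 = 0.2428.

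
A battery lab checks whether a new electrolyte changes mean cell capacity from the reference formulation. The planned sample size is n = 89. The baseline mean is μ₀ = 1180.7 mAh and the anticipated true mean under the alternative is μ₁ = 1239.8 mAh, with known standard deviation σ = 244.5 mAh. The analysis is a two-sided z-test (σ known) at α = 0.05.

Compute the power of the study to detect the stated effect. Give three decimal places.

Power ≈ 0.626

Standardized effect: d = |μ₁ − μ₀| / σ = |1239.8 − 1180.7| / 244.5 = 0.2417
Noncentrality parameter: δ = d·√n = 0.2417 × √89 = 2.2804
Critical value for a two-sided test at α = 0.05: z_{α/2} = 1.960.
Power = Φ(δ − 1.960) + Φ(−δ − 1.960) = Φ(0.320) + Φ(-4.240) = 0.6257 + 0.0000 = 0.6257.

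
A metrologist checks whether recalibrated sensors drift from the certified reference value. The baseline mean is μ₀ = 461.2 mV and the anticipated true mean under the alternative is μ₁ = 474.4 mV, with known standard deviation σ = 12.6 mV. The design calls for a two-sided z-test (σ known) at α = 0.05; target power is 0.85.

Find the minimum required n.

Standardized effect: d = |μ₁ − μ₀| / σ = |474.4 − 461.2| / 12.6 = 1.0476
For power 0.85 need Φ(δ − z_{0.025}) = 0.85, so δ = z_{0.025} + z_{0.15} = 1.960 + 1.036 = 2.996.
(For δ > 0 the lower-tail rejection region contributes negligibly to power, so the one-term inversion is standard.)
δ = d·√n ⇒ n = (δ/d)² = (2.996 / 1.0476)² = 8.18.
Round up to the next whole unit.

n = 9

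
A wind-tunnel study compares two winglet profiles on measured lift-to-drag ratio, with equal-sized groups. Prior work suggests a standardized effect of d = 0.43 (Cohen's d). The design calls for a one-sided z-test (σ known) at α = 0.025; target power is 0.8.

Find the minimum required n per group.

For power 0.8 need Φ(δ − z_{0.025}) = 0.8, so δ = z_{0.025} + z_{0.20} = 1.960 + 0.842 = 2.802.
δ = d·√(n/2) ⇒ n = 2(δ/d)² = 2 × (2.802 / 0.43)² = 84.90.
Round up to the next whole unit.

n = 85 per group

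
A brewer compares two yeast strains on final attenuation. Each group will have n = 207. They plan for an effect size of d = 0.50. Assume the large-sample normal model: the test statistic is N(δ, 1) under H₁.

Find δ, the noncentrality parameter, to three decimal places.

δ ≈ 5.087

The noncentrality parameter scales effect size by the design's sample-size factor: δ = d·√(n/2) = 0.50 × √(207/2) = 5.0867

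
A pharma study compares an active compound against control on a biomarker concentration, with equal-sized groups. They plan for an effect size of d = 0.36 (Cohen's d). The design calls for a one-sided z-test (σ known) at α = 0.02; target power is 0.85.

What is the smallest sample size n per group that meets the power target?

n = 148 per group

For power 0.85 need Φ(δ − z_{0.02}) = 0.85, so δ = z_{0.02} + z_{0.15} = 2.054 + 1.036 = 3.090.
δ = d·√(n/2) ⇒ n = 2(δ/d)² = 2 × (3.090 / 0.36)² = 147.36.
Rounding up, n = 148 per group.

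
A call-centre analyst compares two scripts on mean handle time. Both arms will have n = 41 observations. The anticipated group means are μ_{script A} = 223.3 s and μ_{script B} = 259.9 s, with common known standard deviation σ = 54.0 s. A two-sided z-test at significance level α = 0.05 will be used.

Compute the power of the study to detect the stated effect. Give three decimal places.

Power ≈ 0.866

Standardized effect: d = |μ_{script A} − μ_{script B}| / σ = |223.3 − 259.9| / 54.0 = 0.6778
Noncentrality parameter: δ = d·√(n/2) = 0.6778 × √(41/2) = 3.0688
Two-sided α = 0.05 → critical value z_{0.025} = 1.960.
Power = Φ(δ − 1.960) + Φ(−δ − 1.960) = Φ(1.109) + Φ(-5.029) = 0.8662 + 0.0000 = 0.8662.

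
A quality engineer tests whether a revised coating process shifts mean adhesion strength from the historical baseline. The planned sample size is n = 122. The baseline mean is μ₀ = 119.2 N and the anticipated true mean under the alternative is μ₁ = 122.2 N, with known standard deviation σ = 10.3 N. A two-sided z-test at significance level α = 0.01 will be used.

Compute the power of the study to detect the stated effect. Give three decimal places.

Power ≈ 0.739

Standardized effect: d = |μ₁ − μ₀| / σ = |122.2 − 119.2| / 10.3 = 0.2913
Noncentrality parameter: δ = d·√n = 0.2913 × √122 = 3.2171
Critical value for a two-sided test at α = 0.01: z_{α/2} = 2.576.
Power = Φ(δ − 2.576) + Φ(−δ − 2.576) = Φ(0.641) + Φ(-5.793) = 0.7393 + 0.0000 = 0.7393.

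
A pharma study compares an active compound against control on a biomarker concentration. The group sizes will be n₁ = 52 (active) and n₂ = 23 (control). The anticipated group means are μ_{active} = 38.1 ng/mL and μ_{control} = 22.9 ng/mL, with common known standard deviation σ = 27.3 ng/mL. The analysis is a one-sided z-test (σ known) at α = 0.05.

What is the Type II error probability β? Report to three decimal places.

Standardized effect: d = |μ_{active} − μ_{control}| / σ = |38.1 − 22.9| / 27.3 = 0.5568
Noncentrality parameter: δ = d / √(1/n₁ + 1/n₂) = 0.5568 / √(1/52 + 1/23) = 2.2234
One-sided α = 0.05 → critical value z_{0.05} = 1.645.
Power = Φ(δ − 1.645) = Φ(0.579) = 0.7185.
Type II error: β = 1 − power = 1 − 0.7185 = 0.2815.

β ≈ 0.281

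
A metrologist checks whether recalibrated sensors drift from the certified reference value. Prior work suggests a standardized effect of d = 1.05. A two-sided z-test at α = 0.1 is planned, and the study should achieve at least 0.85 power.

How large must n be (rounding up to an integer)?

n = 7

Set Φ(δ − 1.645) = 0.85; then δ − 1.645 = Φ⁻¹(0.85) = 1.036, giving δ = 2.681.
(For δ > 0 the lower-tail rejection region contributes negligibly to power, so the one-term inversion is standard.)
δ = d·√n ⇒ n = (δ/d)² = (2.681 / 1.05)² = 6.52.
Round up to the next whole unit.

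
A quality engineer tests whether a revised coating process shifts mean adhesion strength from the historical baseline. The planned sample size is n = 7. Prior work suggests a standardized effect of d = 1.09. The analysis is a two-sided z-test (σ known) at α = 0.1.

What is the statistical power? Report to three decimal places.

Noncentrality parameter: δ = d·√n = 1.09 × √7 = 2.8839
Critical value for a two-sided test at α = 0.1: z_{α/2} = 1.645.
Power = Φ(δ − 1.645) + Φ(−δ − 1.645) = Φ(1.239) + Φ(-4.529) = 0.8923 + 0.0000 = 0.8923.

Power ≈ 0.892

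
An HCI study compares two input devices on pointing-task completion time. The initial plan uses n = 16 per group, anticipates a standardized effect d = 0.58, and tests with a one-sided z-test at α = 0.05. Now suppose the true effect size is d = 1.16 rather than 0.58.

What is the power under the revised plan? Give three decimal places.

With d = 1.16: δ = d·√(n/2) = 1.16 × √(16/2) = 3.2810. Critical value z_{0.05} = 1.645.
Revised power = Φ(δ − 1.645) = Φ(1.636) = 0.9491.

Power ≈ 0.949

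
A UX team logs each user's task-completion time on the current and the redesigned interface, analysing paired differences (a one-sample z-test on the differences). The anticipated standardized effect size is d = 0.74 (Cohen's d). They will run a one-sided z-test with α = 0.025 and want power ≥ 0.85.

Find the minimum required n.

n = 17

Set Φ(δ − 1.960) = 0.85; then δ − 1.960 = Φ⁻¹(0.85) = 1.036, giving δ = 2.996.
δ = d·√n ⇒ n = (δ/d)² = (2.996 / 0.74)² = 16.40.
Round up to the next whole unit.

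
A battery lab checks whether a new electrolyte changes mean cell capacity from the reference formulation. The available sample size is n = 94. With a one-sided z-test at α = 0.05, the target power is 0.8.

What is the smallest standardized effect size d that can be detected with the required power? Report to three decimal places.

Required noncentrality: δ = z_{0.05} + z_{0.20} = 1.645 + 0.842 = 2.486.
δ = d·√n ⇒ d = δ/√n = 2.486/√94 = 0.2565.

d ≈ 0.256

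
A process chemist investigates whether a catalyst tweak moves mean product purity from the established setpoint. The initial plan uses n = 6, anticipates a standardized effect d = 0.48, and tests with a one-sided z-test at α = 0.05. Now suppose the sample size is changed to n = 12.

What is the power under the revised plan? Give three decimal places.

Power ≈ 0.507

With n = 12: δ = d·√n = 0.48 × √12 = 1.6628. Critical value z_{0.05} = 1.645.
Revised power = Φ(δ − 1.645) = Φ(0.018) = 0.5071.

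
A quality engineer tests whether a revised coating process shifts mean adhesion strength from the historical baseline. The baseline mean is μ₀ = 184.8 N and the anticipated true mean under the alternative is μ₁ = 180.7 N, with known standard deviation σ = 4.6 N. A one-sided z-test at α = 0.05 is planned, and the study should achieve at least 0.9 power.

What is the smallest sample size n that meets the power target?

n = 11

Standardized effect: d = |μ₁ − μ₀| / σ = |180.7 − 184.8| / 4.6 = 0.8913
For power 0.9 need Φ(δ − z_{0.05}) = 0.9, so δ = z_{0.05} + z_{0.10} = 1.645 + 1.282 = 2.926.
δ = d·√n ⇒ n = (δ/d)² = (2.926 / 0.8913)² = 10.78.
Round up to the next whole unit.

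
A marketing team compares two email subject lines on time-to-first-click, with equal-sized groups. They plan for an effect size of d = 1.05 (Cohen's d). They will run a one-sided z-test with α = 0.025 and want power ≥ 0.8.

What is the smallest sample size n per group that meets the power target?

Set Φ(δ − 1.960) = 0.8; then δ − 1.960 = Φ⁻¹(0.8) = 0.842, giving δ = 2.802.
δ = d·√(n/2) ⇒ n = 2(δ/d)² = 2 × (2.802 / 1.05)² = 14.24.
Rounding up, n = 15 per group.

n = 15 per group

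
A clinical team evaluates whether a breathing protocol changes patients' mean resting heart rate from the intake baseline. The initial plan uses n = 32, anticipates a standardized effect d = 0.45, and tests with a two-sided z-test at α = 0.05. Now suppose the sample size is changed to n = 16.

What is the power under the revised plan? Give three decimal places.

With n = 16: δ = d·√n = 0.45 × √16 = 1.8000. Critical value z_{0.025} = 1.960.
Revised power = Φ(δ − 1.960) + Φ(−δ − 1.960) = Φ(-0.160) + Φ(-3.760) = 0.4365 + 0.0001 = 0.4365.

Power ≈ 0.437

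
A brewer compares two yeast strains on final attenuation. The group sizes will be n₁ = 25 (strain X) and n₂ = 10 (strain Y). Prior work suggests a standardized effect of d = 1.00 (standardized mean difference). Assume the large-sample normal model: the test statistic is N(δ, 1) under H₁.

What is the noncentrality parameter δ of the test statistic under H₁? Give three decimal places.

The noncentrality parameter scales effect size by the design's sample-size factor: δ = d / √(1/n₁ + 1/n₂) = 1.00 / √(1/25 + 1/10) = 2.6726

δ ≈ 2.673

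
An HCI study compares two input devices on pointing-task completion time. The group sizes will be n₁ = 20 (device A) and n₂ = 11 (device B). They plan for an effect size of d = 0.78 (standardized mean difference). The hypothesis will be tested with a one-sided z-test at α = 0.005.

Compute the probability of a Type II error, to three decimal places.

Noncentrality parameter: δ = d / √(1/n₁ + 1/n₂) = 0.78 / √(1/20 + 1/11) = 2.0779
One-sided α = 0.005 → critical value z_{0.005} = 2.576.
Power = P(Z > 2.576 − δ) = Φ(-0.498) = 0.3093.
Type II error: β = 1 − power = 1 − 0.3093 = 0.6907.

β ≈ 0.691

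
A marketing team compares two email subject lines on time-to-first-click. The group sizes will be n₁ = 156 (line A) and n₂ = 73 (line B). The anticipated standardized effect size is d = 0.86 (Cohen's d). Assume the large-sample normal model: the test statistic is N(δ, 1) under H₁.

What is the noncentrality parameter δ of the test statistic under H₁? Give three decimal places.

δ ≈ 6.065

δ = d / √(1/n₁ + 1/n₂) = 0.86 / √(1/156 + 1/73) = 6.0646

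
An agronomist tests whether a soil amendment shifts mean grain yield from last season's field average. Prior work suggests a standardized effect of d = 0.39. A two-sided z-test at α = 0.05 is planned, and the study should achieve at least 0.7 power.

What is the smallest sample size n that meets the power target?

n = 41

Set Φ(δ − 1.960) = 0.7; then δ − 1.960 = Φ⁻¹(0.7) = 0.524, giving δ = 2.484.
(Ignoring the negligible lower-tail rejection probability gives the usual closed-form inversion.)
δ = d·√n ⇒ n = (δ/d)² = (2.484 / 0.39)² = 40.58.
Round up to the next whole unit.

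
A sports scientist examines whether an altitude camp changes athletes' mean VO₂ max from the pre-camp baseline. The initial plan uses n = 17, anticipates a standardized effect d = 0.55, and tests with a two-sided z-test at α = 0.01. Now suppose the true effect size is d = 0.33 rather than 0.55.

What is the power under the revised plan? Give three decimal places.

Power ≈ 0.112

With d = 0.33: δ = d·√n = 0.33 × √17 = 1.3606. Critical value z_{0.005} = 2.576.
Revised power = Φ(δ − 2.576) + Φ(−δ − 2.576) = Φ(-1.215) + Φ(-3.936) = 0.1121 + 0.0000 = 0.1122.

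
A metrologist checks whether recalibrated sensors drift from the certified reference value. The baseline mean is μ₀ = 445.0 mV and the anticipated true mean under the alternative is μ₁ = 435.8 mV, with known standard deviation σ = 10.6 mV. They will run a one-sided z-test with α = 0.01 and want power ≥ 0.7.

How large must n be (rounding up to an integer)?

Standardized effect: d = |μ₁ − μ₀| / σ = |435.8 − 445.0| / 10.6 = 0.8679
Set Φ(δ − 2.326) = 0.7; then δ − 2.326 = Φ⁻¹(0.7) = 0.524, giving δ = 2.851.
δ = d·√n ⇒ n = (δ/d)² = (2.851 / 0.8679)² = 10.79.
Round up to the next whole unit.

n = 11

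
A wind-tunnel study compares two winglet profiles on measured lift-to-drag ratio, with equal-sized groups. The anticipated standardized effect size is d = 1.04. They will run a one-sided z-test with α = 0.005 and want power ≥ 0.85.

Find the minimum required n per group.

For power 0.85 need Φ(δ − z_{0.005}) = 0.85, so δ = z_{0.005} + z_{0.15} = 2.576 + 1.036 = 3.612.
δ = d·√(n/2) ⇒ n = 2(δ/d)² = 2 × (3.612 / 1.04)² = 24.13.
Rounding up, n = 25 per group.

n = 25 per group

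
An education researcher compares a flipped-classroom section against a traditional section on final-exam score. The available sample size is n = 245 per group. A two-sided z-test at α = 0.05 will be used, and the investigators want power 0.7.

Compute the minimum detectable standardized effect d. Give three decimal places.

Need Φ(δ − 1.960) = 0.7, so δ = 1.960 + 0.524 = 2.484.
(The second rejection-region term Φ(−δ − z_{α/2}) is negligible and dropped.)
δ = d·√(n/2) ⇒ d = δ/√(n/2) = 2.484/√(245/2) = 0.2245.

d ≈ 0.224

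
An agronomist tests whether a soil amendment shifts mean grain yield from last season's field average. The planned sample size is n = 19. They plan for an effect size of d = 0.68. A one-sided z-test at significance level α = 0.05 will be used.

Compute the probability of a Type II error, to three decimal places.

β ≈ 0.094

Noncentrality parameter: δ = d·√n = 0.68 × √19 = 2.9641
Critical value for a one-sided test at α = 0.05: z_α = 1.645.
Power = Φ(δ − 1.645) = Φ(1.319) = 0.9064.
Type II error: β = 1 − power = 1 − 0.9064 = 0.0936.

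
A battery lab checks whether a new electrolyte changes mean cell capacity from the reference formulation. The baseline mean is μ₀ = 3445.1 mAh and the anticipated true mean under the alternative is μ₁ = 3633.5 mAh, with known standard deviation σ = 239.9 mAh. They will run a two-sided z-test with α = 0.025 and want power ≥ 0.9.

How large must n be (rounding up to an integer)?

n = 21

Standardized effect: d = |μ₁ − μ₀| / σ = |3633.5 − 3445.1| / 239.9 = 0.7853
Set Φ(δ − 2.241) = 0.9; then δ − 2.241 = Φ⁻¹(0.9) = 1.282, giving δ = 3.523.
(The Φ(−δ − z_{α/2}) term is vanishingly small for δ > 0 and is dropped in the standard sample-size formula.)
δ = d·√n ⇒ n = (δ/d)² = (3.523 / 0.7853)² = 20.12.
Round up to the next whole unit.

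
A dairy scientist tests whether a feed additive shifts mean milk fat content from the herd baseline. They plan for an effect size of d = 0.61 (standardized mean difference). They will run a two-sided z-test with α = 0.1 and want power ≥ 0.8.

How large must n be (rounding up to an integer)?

n = 17

Set Φ(δ − 1.645) = 0.8; then δ − 1.645 = Φ⁻¹(0.8) = 0.842, giving δ = 2.486.
(The Φ(−δ − z_{α/2}) term is vanishingly small for δ > 0 and is dropped in the standard sample-size formula.)
δ = d·√n ⇒ n = (δ/d)² = (2.486 / 0.61)² = 16.62.
Round up to the next whole unit.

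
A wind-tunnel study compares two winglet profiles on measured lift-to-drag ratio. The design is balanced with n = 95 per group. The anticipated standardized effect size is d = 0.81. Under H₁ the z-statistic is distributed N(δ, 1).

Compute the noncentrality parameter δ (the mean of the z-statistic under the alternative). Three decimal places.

δ = d·√(n/2) = 0.81 × √(95/2) = 5.5825

δ ≈ 5.583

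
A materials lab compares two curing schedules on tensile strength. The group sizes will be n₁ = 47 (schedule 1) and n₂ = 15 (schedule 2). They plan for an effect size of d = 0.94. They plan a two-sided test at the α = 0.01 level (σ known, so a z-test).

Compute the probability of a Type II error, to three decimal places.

β ≈ 0.276

Noncentrality parameter: δ = d / √(1/n₁ + 1/n₂) = 0.94 / √(1/47 + 1/15) = 3.1698
Two-sided α = 0.01 → critical value z_{0.005} = 2.576.
Power = Φ(δ − 2.576) + Φ(−δ − 2.576) = Φ(0.594) + Φ(-5.746) = 0.7237 + 0.0000 = 0.7237.
Type II error: β = 1 − power = 1 − 0.7237 = 0.2763.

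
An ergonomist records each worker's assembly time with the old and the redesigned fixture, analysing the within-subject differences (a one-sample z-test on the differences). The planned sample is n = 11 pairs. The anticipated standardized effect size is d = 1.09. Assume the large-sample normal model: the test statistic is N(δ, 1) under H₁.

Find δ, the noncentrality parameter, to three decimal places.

δ ≈ 3.615

The noncentrality parameter scales effect size by the design's sample-size factor: δ = d·√n = 1.09 × √11 = 3.6151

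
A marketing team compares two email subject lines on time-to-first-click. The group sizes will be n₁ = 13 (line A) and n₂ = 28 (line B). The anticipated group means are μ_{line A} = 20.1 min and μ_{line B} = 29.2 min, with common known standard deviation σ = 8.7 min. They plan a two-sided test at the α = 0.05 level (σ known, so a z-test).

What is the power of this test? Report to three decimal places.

Power ≈ 0.876

Standardized effect: d = |μ_{line A} − μ_{line B}| / σ = |20.1 − 29.2| / 8.7 = 1.0460
Noncentrality parameter: λ = d / √(1/n₁ + 1/n₂) = 1.0460 / √(1/13 + 1/28) = 3.1166
Critical value for a two-sided test at α = 0.05: z_{α/2} = 1.960.
Power = Φ(λ − 1.960) + Φ(−λ − 1.960) = Φ(1.157) + Φ(-5.077) = 0.8763 + 0.0000 = 0.8763.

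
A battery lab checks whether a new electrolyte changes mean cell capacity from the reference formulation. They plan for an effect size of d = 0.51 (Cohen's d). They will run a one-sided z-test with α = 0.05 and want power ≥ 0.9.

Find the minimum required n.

Set Φ(δ − 1.645) = 0.9; then δ − 1.645 = Φ⁻¹(0.9) = 1.282, giving δ = 2.926.
δ = d·√n ⇒ n = (δ/d)² = (2.926 / 0.51)² = 32.93.
Round up to the next whole unit.

n = 33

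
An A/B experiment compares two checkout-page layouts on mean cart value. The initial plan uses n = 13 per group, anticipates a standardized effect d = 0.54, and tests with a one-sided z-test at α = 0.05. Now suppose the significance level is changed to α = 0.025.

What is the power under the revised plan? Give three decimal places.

Power ≈ 0.280

δ = d·√(n/2) = 0.54 × √(13/2) = 1.3767 (unchanged). New critical value: z_{0.025} = 1.960.
Revised power = Φ(δ − 1.960) = Φ(-0.583) = 0.2799.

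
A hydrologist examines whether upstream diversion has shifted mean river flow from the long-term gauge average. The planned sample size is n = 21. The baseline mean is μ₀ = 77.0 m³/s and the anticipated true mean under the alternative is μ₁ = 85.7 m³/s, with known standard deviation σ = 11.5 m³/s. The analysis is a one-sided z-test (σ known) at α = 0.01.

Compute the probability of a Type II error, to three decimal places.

Standardized effect: d = |μ₁ − μ₀| / σ = |85.7 − 77.0| / 11.5 = 0.7565
Noncentrality parameter: δ = d·√n = 0.7565 × √21 = 3.4668
One-sided α = 0.01 → critical value z_{0.01} = 2.326.
Power = Φ(δ − 2.326) = Φ(1.140) = 0.8730.
Type II error: β = 1 − power = 1 − 0.8730 = 0.1270.

β ≈ 0.127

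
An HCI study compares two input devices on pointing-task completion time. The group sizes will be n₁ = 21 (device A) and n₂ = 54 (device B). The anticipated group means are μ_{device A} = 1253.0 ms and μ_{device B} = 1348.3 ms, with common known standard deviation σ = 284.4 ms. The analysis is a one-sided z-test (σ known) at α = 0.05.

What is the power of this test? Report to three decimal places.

Power ≈ 0.366

Standardized effect: d = |μ_{device A} − μ_{device B}| / σ = |1253.0 − 1348.3| / 284.4 = 0.3351
Noncentrality parameter: λ = d / √(1/n₁ + 1/n₂) = 0.3351 / √(1/21 + 1/54) = 1.3030
One-sided α = 0.05 → critical value z_{0.05} = 1.645.
Power = P(Z > 1.645 − λ) = Φ(-0.342) = 0.3662.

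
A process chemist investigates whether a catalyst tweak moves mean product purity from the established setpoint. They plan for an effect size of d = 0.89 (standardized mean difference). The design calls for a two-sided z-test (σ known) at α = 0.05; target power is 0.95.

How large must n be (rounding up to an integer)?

n = 17

Set Φ(δ − 1.960) = 0.95; then δ − 1.960 = Φ⁻¹(0.95) = 1.645, giving δ = 3.605.
(For δ > 0 the lower-tail rejection region contributes negligibly to power, so the one-term inversion is standard.)
δ = d·√n ⇒ n = (δ/d)² = (3.605 / 0.89)² = 16.41.
Rounding up, n = 17.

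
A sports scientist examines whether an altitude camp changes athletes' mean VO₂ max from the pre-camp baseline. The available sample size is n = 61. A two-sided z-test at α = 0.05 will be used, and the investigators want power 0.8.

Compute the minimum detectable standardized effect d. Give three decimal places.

Need Φ(δ − 1.960) = 0.8, so δ = 1.960 + 0.842 = 2.802.
(The second rejection-region term Φ(−δ − z_{α/2}) is negligible and dropped.)
δ = d·√n ⇒ d = δ/√n = 2.802/√61 = 0.3587.

d ≈ 0.359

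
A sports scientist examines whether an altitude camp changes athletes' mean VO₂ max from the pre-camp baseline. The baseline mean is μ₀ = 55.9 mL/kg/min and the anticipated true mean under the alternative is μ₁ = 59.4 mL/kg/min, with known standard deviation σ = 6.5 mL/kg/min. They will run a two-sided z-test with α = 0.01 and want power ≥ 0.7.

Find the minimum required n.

Standardized effect: d = |μ₁ − μ₀| / σ = |59.4 − 55.9| / 6.5 = 0.5385
Set Φ(δ − 2.576) = 0.7; then δ − 2.576 = Φ⁻¹(0.7) = 0.524, giving δ = 3.100.
(The Φ(−δ − z_{α/2}) term is vanishingly small for δ > 0 and is dropped in the standard sample-size formula.)
δ = d·√n ⇒ n = (δ/d)² = (3.100 / 0.5385)² = 33.15.
Rounding up, n = 34.

n = 34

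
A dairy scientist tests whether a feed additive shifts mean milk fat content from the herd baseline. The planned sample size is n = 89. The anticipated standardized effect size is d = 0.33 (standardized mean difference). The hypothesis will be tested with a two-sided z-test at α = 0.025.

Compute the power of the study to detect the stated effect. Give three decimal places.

Noncentrality parameter: δ = d·√n = 0.33 × √89 = 3.1132
Two-sided α = 0.025 → critical value z_{0.0125} = 2.241.
Power = Φ(δ − 2.241) + Φ(−δ − 2.241) = Φ(0.872) + Φ(-5.355) = 0.8083 + 0.0000 = 0.8083.

Power ≈ 0.808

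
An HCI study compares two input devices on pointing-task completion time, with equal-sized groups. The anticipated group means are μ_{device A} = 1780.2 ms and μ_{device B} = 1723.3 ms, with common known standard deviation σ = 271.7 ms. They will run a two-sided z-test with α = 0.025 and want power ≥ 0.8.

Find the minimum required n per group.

Standardized effect: d = |μ_{device A} − μ_{device B}| / σ = |1780.2 − 1723.3| / 271.7 = 0.2094
For power 0.8 need Φ(δ − z_{0.0125}) = 0.8, so δ = z_{0.0125} + z_{0.20} = 2.241 + 0.842 = 3.083.
(Ignoring the negligible lower-tail rejection probability gives the usual closed-form inversion.)
δ = d·√(n/2) ⇒ n = 2(δ/d)² = 2 × (3.083 / 0.2094)² = 433.45.
Rounding up, n = 434 per group.

n = 434 per group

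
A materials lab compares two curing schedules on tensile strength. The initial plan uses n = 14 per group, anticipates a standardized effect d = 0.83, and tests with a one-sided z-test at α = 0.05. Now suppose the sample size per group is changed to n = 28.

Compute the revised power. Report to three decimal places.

Power ≈ 0.928

With n = 28 per group: δ = d·√(n/2) = 0.83 × √(28/2) = 3.1056. Critical value z_{0.05} = 1.645.
Revised power = P(Z > 1.645 − δ) = Φ(1.461) = 0.9280.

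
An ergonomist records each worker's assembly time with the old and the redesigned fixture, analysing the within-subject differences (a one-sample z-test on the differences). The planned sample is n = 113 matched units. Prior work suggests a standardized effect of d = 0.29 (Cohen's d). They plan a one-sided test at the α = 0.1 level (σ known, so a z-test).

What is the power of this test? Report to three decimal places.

Noncentrality parameter: λ = d·√n = 0.29 × √113 = 3.0827
Critical value for a one-sided test at α = 0.1: z_α = 1.282.
Power = P(Z > 1.282 − λ) = Φ(1.801) = 0.9642.

Power ≈ 0.964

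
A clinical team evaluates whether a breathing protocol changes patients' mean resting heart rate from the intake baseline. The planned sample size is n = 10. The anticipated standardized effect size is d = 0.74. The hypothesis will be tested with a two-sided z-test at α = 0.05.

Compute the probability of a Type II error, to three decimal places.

β ≈ 0.352

Noncentrality parameter: δ = d·√n = 0.74 × √10 = 2.3401
Critical value for a two-sided test at α = 0.05: z_{α/2} = 1.960.
Power = Φ(δ − 1.960) + Φ(−δ − 1.960) = Φ(0.380) + Φ(-4.300) = 0.6481 + 0.0000 = 0.6481.
Type II error: β = 1 − power = 1 − 0.6481 = 0.3519.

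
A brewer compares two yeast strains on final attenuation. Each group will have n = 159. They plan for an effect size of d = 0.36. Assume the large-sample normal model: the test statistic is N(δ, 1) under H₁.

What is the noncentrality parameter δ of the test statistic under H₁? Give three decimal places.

δ ≈ 3.210

δ = d·√(n/2) = 0.36 × √(159/2) = 3.2099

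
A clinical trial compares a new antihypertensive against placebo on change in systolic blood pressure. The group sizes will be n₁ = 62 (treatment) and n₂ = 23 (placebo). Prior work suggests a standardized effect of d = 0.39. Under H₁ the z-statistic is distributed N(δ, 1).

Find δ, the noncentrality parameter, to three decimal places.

δ = d / √(1/n₁ + 1/n₂) = 0.39 / √(1/62 + 1/23) = 1.5974

δ ≈ 1.597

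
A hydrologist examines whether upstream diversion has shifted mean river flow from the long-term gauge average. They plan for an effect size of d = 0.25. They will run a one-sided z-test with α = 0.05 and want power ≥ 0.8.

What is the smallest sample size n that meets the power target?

n = 99

For power 0.8 need Φ(δ − z_{0.05}) = 0.8, so δ = z_{0.05} + z_{0.20} = 1.645 + 0.842 = 2.486.
δ = d·√n ⇒ n = (δ/d)² = (2.486 / 0.25)² = 98.92.
Round up to the next whole unit.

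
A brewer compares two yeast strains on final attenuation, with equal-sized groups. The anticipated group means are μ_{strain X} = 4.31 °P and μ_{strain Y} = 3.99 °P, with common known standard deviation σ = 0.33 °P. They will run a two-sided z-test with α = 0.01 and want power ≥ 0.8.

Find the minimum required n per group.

Standardized effect: d = |μ_{strain X} − μ_{strain Y}| / σ = |4.31 − 3.99| / 0.33 = 0.9697
For power 0.8 need Φ(δ − z_{0.005}) = 0.8, so δ = z_{0.005} + z_{0.20} = 2.576 + 0.842 = 3.417.
(For δ > 0 the lower-tail rejection region contributes negligibly to power, so the one-term inversion is standard.)
δ = d·√(n/2) ⇒ n = 2(δ/d)² = 2 × (3.417 / 0.9697)² = 24.84.
Round up to the next whole unit.

n = 25 per group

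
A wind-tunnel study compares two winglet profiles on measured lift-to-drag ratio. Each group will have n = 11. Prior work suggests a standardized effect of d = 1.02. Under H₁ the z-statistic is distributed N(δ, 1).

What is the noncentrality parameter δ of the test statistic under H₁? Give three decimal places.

The noncentrality parameter scales effect size by the design's sample-size factor: δ = d·√(n/2) = 1.02 × √(11/2) = 2.3921

δ ≈ 2.392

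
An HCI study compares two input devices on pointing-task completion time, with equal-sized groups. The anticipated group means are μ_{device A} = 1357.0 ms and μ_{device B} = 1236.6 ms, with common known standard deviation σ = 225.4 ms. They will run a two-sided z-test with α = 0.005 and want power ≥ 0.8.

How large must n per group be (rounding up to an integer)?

n = 94 per group

Standardized effect: d = |μ_{device A} − μ_{device B}| / σ = |1357.0 − 1236.6| / 225.4 = 0.5342
Set Φ(δ − 2.807) = 0.8; then δ − 2.807 = Φ⁻¹(0.8) = 0.842, giving δ = 3.649.
(For δ > 0 the lower-tail rejection region contributes negligibly to power, so the one-term inversion is standard.)
δ = d·√(n/2) ⇒ n = 2(δ/d)² = 2 × (3.649 / 0.5342)² = 93.31.
Rounding up, n = 94 per group.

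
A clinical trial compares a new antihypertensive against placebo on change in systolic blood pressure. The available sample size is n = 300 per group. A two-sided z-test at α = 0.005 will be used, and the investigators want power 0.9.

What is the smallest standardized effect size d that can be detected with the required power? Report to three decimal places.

d ≈ 0.334

Required noncentrality: δ = z_{0.0025} + z_{0.10} = 2.807 + 1.282 = 4.089.
(The second rejection-region term Φ(−δ − z_{α/2}) is negligible and dropped.)
δ = d·√(n/2) ⇒ d = δ/√(n/2) = 4.089/√(300/2) = 0.3338.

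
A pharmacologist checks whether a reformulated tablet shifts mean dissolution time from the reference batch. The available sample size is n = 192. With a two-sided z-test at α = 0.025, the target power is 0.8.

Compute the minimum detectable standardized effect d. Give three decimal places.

d ≈ 0.222

Required noncentrality: δ = z_{0.0125} + z_{0.20} = 2.241 + 0.842 = 3.083.
(Lower-tail contribution to power is negligible for δ > 0.)
δ = d·√n ⇒ d = δ/√n = 3.083/√192 = 0.2225.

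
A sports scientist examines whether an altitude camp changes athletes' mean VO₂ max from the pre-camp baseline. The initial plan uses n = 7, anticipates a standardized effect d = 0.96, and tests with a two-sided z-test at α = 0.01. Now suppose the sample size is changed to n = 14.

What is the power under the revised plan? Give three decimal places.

With n = 14: δ = d·√n = 0.96 × √14 = 3.5920. Critical value z_{0.005} = 2.576.
Revised power = Φ(δ − 2.576) + Φ(−δ − 2.576) = Φ(1.016) + Φ(-6.168) = 0.8452 + 0.0000 = 0.8452.

Power ≈ 0.845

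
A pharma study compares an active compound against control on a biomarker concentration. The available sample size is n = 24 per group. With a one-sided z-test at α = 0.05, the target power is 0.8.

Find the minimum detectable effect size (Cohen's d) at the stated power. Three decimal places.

d ≈ 0.718

Need Φ(δ − 1.645) = 0.8, so δ = 1.645 + 0.842 = 2.486.
δ = d·√(n/2) ⇒ d = δ/√(n/2) = 2.486/√(24/2) = 0.7178.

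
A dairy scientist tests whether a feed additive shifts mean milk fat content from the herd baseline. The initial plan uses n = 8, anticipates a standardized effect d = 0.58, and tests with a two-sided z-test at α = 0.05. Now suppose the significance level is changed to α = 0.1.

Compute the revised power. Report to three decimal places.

Power ≈ 0.499

δ = d·√n = 0.58 × √8 = 1.6405 (unchanged). New critical value: z_{0.05} = 1.645.
Revised power = Φ(δ − 1.645) + Φ(−δ − 1.645) = Φ(-0.004) + Φ(-3.285) = 0.4983 + 0.0005 = 0.4988.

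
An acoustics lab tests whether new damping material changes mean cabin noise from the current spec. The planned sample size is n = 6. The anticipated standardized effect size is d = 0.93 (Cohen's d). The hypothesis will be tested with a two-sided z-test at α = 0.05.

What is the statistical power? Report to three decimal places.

Noncentrality parameter: δ = d·√n = 0.93 × √6 = 2.2780
Critical value for a two-sided test at α = 0.05: z_{α/2} = 1.960.
Power = Φ(δ − 1.960) + Φ(−δ − 1.960) = Φ(0.318) + Φ(-4.238) = 0.6248 + 0.0000 = 0.6248.

Power ≈ 0.625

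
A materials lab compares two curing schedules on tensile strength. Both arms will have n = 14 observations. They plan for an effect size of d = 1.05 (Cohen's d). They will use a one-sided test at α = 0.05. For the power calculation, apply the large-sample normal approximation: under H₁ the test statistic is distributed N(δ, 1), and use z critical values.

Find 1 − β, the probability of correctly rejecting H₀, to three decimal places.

Power ≈ 0.871

Noncentrality parameter: δ = d·√(n/2) = 1.05 × √(14/2) = 2.7780
One-sided α = 0.05 → critical value z_{0.05} = 1.645.
Power = Φ(δ − 1.645) = Φ(1.133) = 0.8714.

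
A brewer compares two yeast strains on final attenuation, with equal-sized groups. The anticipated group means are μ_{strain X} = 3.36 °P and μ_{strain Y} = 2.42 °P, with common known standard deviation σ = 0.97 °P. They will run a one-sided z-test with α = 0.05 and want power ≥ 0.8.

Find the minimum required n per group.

Standardized effect: d = |μ_{strain X} − μ_{strain Y}| / σ = |3.36 − 2.42| / 0.97 = 0.9691
Set Φ(δ − 1.645) = 0.8; then δ − 1.645 = Φ⁻¹(0.8) = 0.842, giving δ = 2.486.
δ = d·√(n/2) ⇒ n = 2(δ/d)² = 2 × (2.486 / 0.9691)² = 13.17.
Rounding up, n = 14 per group.

n = 14 per group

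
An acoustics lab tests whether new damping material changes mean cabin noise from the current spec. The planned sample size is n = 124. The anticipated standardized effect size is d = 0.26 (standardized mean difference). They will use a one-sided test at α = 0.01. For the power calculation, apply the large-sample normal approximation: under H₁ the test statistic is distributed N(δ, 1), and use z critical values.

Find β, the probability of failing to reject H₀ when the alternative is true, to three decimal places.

β ≈ 0.285

Noncentrality parameter: δ = d·√n = 0.26 × √124 = 2.8952
One-sided α = 0.01 → critical value z_{0.01} = 2.326.
Power = Φ(δ − 2.326) = Φ(0.569) = 0.7153.
Type II error: β = 1 − power = 1 − 0.7153 = 0.2847.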